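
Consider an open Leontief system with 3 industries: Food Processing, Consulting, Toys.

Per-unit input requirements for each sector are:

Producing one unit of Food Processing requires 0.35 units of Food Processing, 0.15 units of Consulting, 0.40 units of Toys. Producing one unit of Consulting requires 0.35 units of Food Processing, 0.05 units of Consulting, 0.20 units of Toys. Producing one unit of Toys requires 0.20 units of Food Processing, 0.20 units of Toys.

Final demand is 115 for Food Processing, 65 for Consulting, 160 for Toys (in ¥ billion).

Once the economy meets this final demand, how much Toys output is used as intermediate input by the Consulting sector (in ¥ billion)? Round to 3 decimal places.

I − A =
  [   0.65    -0.35    -0.20]
  [  -0.15     0.95     0.00]
  [  -0.40    -0.20     0.80]
Cofactors of I−A, C_ij = (−1)^(i+j)·(minor ij) (rows/columns in the sector order above):
  C_11 = (0.95)(0.80) − (0.00)(-0.20) = 0.7600
  C_12 = −[(-0.15)(0.80) − (0.00)(-0.40)] = 0.1200
  C_13 = (-0.15)(-0.20) − (0.95)(-0.40) = 0.4100
  C_21 = −[(-0.35)(0.80) − (-0.20)(-0.20)] = 0.3200
  C_22 = (0.65)(0.80) − (-0.20)(-0.40) = 0.4400
  C_23 = −[(0.65)(-0.20) − (-0.35)(-0.40)] = 0.2700
  C_31 = (-0.35)(0.00) − (-0.20)(0.95) = 0.1900
  C_32 = −[(0.65)(0.00) − (-0.20)(-0.15)] = 0.0300
  C_33 = (0.65)(0.95) − (-0.35)(-0.15) = 0.5650
det(I−A) = Σ_j (I−A)_1j·C_1j = (0.65)(0.7600) + (-0.35)(0.1200) + (-0.20)(0.4100) = 0.3700
adj(I−A) = Cᵀ =
  [ 0.7600   0.3200   0.1900]
  [ 0.1200   0.4400   0.0300]
  [ 0.4100   0.2700   0.5650]
(I − A)⁻¹ = adj(I−A) / det(I−A) ≈
  [   2.0541     0.8649     0.5135]
  [   0.3243     1.1892     0.0811]
  [   1.1081     0.7297     1.5270]
First solve x = (I − A)⁻¹ d = adj(I−A)·d / det(I−A); in particular x_2 = (0.1200·115 + 0.4400·65 + 0.0300·160) / 0.3700 = 47.20 / 0.3700 ≈ 127.56757.
Intermediate flow from 3 to 2: z_32 = a_32 · x_2 = 0.20 × 47.20 / 0.3700 = 9.44 / 0.3700 ≈ 25.514.

z_32 = 25.514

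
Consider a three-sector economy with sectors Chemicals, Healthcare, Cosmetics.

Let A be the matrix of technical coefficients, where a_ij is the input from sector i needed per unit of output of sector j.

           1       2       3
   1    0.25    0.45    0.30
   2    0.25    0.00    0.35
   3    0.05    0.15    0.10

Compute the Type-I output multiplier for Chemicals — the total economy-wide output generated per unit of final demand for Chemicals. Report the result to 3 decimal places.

I − A =
  [   0.75    -0.45    -0.30]
  [  -0.25     1.00    -0.35]
  [  -0.05    -0.15     0.90]
Cofactors of I−A, C_ij = (−1)^(i+j)·(minor ij) (rows/columns in the sector order above):
  C_11 = (1.00)(0.90) − (-0.35)(-0.15) = 0.8475
  C_12 = −[(-0.25)(0.90) − (-0.35)(-0.05)] = 0.2425
  C_13 = (-0.25)(-0.15) − (1.00)(-0.05) = 0.0875
  C_21 = −[(-0.45)(0.90) − (-0.30)(-0.15)] = 0.4500
  C_22 = (0.75)(0.90) − (-0.30)(-0.05) = 0.6600
  C_23 = −[(0.75)(-0.15) − (-0.45)(-0.05)] = 0.1350
  C_31 = (-0.45)(-0.35) − (-0.30)(1.00) = 0.4575
  C_32 = −[(0.75)(-0.35) − (-0.30)(-0.25)] = 0.3375
  C_33 = (0.75)(1.00) − (-0.45)(-0.25) = 0.6375
det(I−A) = Σ_j (I−A)_1j·C_1j = (0.75)(0.8475) + (-0.45)(0.2425) + (-0.30)(0.0875) = 0.50025
adj(I−A) = Cᵀ =
  [ 0.8475   0.4500   0.4575]
  [ 0.2425   0.6600   0.3375]
  [ 0.0875   0.1350   0.6375]
(I − A)⁻¹ = adj(I−A) / det(I−A) ≈
  [   1.6942     0.8996     0.9145]
  [   0.4848     1.3193     0.6747]
  [   0.1749     0.2699     1.2744]
The output multiplier for sector j is the column-j sum of the Leontief inverse (I − A)⁻¹ = adj(I−A) / det(I−A).
Column 1 of adj(I−A): (0.8475, 0.2425, 0.0875); det(I−A) = 0.50025.
m_1 = (0.8475 + 0.2425 + 0.0875) / 0.50025 = 1.1775 / 0.50025 ≈ 2.354.

m_1 = 2.354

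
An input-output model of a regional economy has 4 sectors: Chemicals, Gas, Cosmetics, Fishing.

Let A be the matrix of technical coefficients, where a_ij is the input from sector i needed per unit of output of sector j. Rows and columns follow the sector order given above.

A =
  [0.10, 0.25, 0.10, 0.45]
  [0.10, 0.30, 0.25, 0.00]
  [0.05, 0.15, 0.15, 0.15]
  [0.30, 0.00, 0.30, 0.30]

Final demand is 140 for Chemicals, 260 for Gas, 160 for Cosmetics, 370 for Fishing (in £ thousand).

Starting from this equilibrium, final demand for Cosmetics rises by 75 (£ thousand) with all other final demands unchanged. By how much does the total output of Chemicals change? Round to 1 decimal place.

I − A =
  [   0.90    -0.25    -0.10    -0.45]
  [  -0.10     0.70    -0.25     0.00]
  [  -0.05    -0.15     0.85    -0.15]
  [  -0.30     0.00    -0.30     0.70]
Compute the cofactors C_ij = (−1)^(i+j)·(3×3 minor ij) of I−A; the adjugate is their transpose:
adj(I−A) = Cᵀ =
  [ 0.358750   0.168250   0.187250   0.270750]
  [ 0.075000   0.365500   0.144250   0.079125]
  [ 0.066500   0.094250   0.329000   0.113250]
  [ 0.182250   0.112500   0.221250   0.472375]
det(I−A) = Σ_j (I−A)_1j·C_1j = (0.90)(0.358750) + (-0.25)(0.075000) + (-0.10)(0.066500) + (-0.45)(0.182250) = 0.2154625
(I − A)⁻¹ = adj(I−A) / det(I−A) ≈
  [   1.6650     0.7809     0.8691     1.2566]
  [   0.3481     1.6964     0.6695     0.3672]
  [   0.3086     0.4374     1.5269     0.5256]
  [   0.8459     0.5221     1.0269     2.1924]
Δx = (I − A)⁻¹ Δd with Δd having +75 in the Cosmetics component and 0 elsewhere.
So Δx_1 = L_13 · (+75), where L_13 = adj(I−A)_13 / det(I−A) = 0.187250 / 0.2154625.
Δx_1 = 0.187250 × (+75) / 0.2154625 = 14.04375 / 0.2154625 ≈ 65.2.

Δx_1 = 65.2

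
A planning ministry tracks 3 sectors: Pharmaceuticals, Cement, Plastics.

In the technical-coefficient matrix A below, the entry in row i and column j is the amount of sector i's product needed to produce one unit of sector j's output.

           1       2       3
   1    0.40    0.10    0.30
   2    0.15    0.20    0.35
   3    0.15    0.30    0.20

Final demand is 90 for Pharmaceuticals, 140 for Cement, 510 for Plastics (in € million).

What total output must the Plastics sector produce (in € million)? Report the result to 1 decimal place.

I − A =
  [   0.60    -0.10    -0.30]
  [  -0.15     0.80    -0.35]
  [  -0.15    -0.30     0.80]
Cofactors of I−A, C_ij = (−1)^(i+j)·(minor ij) (rows/columns in the sector order above):
  C_11 = (0.80)(0.80) − (-0.35)(-0.30) = 0.5350
  C_12 = −[(-0.15)(0.80) − (-0.35)(-0.15)] = 0.1725
  C_13 = (-0.15)(-0.30) − (0.80)(-0.15) = 0.1650
  C_21 = −[(-0.10)(0.80) − (-0.30)(-0.30)] = 0.1700
  C_22 = (0.60)(0.80) − (-0.30)(-0.15) = 0.4350
  C_23 = −[(0.60)(-0.30) − (-0.10)(-0.15)] = 0.1950
  C_31 = (-0.10)(-0.35) − (-0.30)(0.80) = 0.2750
  C_32 = −[(0.60)(-0.35) − (-0.30)(-0.15)] = 0.2550
  C_33 = (0.60)(0.80) − (-0.10)(-0.15) = 0.4650
det(I−A) = Σ_j (I−A)_1j·C_1j = (0.60)(0.5350) + (-0.10)(0.1725) + (-0.30)(0.1650) = 0.25425
adj(I−A) = Cᵀ =
  [ 0.5350   0.1700   0.2750]
  [ 0.1725   0.4350   0.2550]
  [ 0.1650   0.1950   0.4650]
(I − A)⁻¹ = adj(I−A) / det(I−A) ≈
  [   2.1042     0.6686     1.0816]
  [   0.6785     1.7109     1.0029]
  [   0.6490     0.7670     1.8289]
x = (I − A)⁻¹ d = adj(I−A)·d / det(I−A), with det(I−A) = 0.25425:
  x_1 = (0.5350·90 + 0.1700·140 + 0.2750·510) / 0.25425 = 212.20 / 0.25425 ≈ 834.6
  x_2 = (0.1725·90 + 0.4350·140 + 0.2550·510) / 0.25425 = 206.475 / 0.25425 ≈ 812.1
  x_3 = (0.1650·90 + 0.1950·140 + 0.4650·510) / 0.25425 = 279.30 / 0.25425 ≈ 1098.5

x_3 = 1098.5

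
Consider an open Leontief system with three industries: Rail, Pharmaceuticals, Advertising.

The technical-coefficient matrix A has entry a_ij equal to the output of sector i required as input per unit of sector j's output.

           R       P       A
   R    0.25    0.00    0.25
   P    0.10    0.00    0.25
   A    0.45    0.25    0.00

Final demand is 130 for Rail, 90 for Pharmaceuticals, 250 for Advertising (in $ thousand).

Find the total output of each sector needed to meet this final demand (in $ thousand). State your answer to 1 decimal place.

I − A =
  [   0.75     0.00    -0.25]
  [  -0.10     1.00    -0.25]
  [  -0.45    -0.25     1.00]
Cofactors of I−A, C_ij = (−1)^(i+j)·(minor ij) (rows/columns in the sector order above):
  C_11 = (1.00)(1.00) − (-0.25)(-0.25) = 0.9375
  C_12 = −[(-0.10)(1.00) − (-0.25)(-0.45)] = 0.2125
  C_13 = (-0.10)(-0.25) − (1.00)(-0.45) = 0.4750
  C_21 = −[(0.00)(1.00) − (-0.25)(-0.25)] = 0.0625
  C_22 = (0.75)(1.00) − (-0.25)(-0.45) = 0.6375
  C_23 = −[(0.75)(-0.25) − (0.00)(-0.45)] = 0.1875
  C_31 = (0.00)(-0.25) − (-0.25)(1.00) = 0.2500
  C_32 = −[(0.75)(-0.25) − (-0.25)(-0.10)] = 0.2125
  C_33 = (0.75)(1.00) − (0.00)(-0.10) = 0.7500
det(I−A) = Σ_j (I−A)_1j·C_1j = (0.75)(0.9375) + (0.00)(0.2125) + (-0.25)(0.4750) = 0.584375
adj(I−A) = Cᵀ =
  [ 0.9375   0.0625   0.2500]
  [ 0.2125   0.6375   0.2125]
  [ 0.4750   0.1875   0.7500]
(I − A)⁻¹ = adj(I−A) / det(I−A) ≈
  [   1.6043     0.1070     0.4278]
  [   0.3636     1.0909     0.3636]
  [   0.8128     0.3209     1.2834]
x = (I − A)⁻¹ d = adj(I−A)·d / det(I−A), with det(I−A) = 0.584375:
  x_R = (0.9375·130 + 0.0625·90 + 0.2500·250) / 0.584375 = 190.00 / 0.584375 ≈ 325.1
  x_P = (0.2125·130 + 0.6375·90 + 0.2125·250) / 0.584375 = 138.125 / 0.584375 ≈ 236.4
  x_A = (0.4750·130 + 0.1875·90 + 0.7500·250) / 0.584375 = 266.125 / 0.584375 ≈ 455.4

x_R = 325.1, x_P = 236.4, x_A = 455.4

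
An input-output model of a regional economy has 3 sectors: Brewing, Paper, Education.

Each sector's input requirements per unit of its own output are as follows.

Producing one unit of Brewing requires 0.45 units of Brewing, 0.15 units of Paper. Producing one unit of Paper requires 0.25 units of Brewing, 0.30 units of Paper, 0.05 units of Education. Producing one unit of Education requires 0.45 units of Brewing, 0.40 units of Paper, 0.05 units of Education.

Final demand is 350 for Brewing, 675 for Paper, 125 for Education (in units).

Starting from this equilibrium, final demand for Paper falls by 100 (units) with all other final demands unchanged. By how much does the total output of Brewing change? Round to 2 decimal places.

Δx_1 = -82.34

I − A =
  [   0.55    -0.25    -0.45]
  [  -0.15     0.70    -0.40]
  [   0.00    -0.05     0.95]
Cofactors of I−A, C_ij = (−1)^(i+j)·(minor ij) (rows/columns in the sector order above):
  C_11 = (0.70)(0.95) − (-0.40)(-0.05) = 0.6450
  C_12 = −[(-0.15)(0.95) − (-0.40)(0.00)] = 0.1425
  C_13 = (-0.15)(-0.05) − (0.70)(0.00) = 0.0075
  C_21 = −[(-0.25)(0.95) − (-0.45)(-0.05)] = 0.2600
  C_22 = (0.55)(0.95) − (-0.45)(0.00) = 0.5225
  C_23 = −[(0.55)(-0.05) − (-0.25)(0.00)] = 0.0275
  C_31 = (-0.25)(-0.40) − (-0.45)(0.70) = 0.4150
  C_32 = −[(0.55)(-0.40) − (-0.45)(-0.15)] = 0.2875
  C_33 = (0.55)(0.70) − (-0.25)(-0.15) = 0.3475
det(I−A) = Σ_j (I−A)_1j·C_1j = (0.55)(0.6450) + (-0.25)(0.1425) + (-0.45)(0.0075) = 0.31575
adj(I−A) = Cᵀ =
  [ 0.6450   0.2600   0.4150]
  [ 0.1425   0.5225   0.2875]
  [ 0.0075   0.0275   0.3475]
(I − A)⁻¹ = adj(I−A) / det(I−A) ≈
  [   2.0428     0.8234     1.3143]
  [   0.4513     1.6548     0.9105]
  [   0.0238     0.0871     1.1006]
Δx = (I − A)⁻¹ Δd with Δd having -100 in the Paper component and 0 elsewhere.
So Δx_1 = L_12 · (-100), where L_12 = adj(I−A)_12 / det(I−A) = 0.2600 / 0.31575.
Δx_1 = 0.2600 × (-100) / 0.31575 = -26.00 / 0.31575 ≈ -82.34.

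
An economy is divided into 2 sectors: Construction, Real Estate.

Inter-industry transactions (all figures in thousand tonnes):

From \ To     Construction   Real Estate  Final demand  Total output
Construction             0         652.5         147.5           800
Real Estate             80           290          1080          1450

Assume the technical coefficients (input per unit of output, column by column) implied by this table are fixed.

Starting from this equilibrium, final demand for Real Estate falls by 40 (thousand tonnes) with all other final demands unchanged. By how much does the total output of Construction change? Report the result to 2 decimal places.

Technical coefficients a_ij = z_ij / X_j:
  a_CC = 0/800 = 0.00, a_RC = 80/800 = 0.10
  a_CR = 652.5/1450 = 0.45, a_RR = 290/1450 = 0.20
I − A =
  [   1.00    -0.45]
  [  -0.10     0.80]
det(I−A) = (1.00)(0.80) − (-0.45)(-0.10) = 0.7550
adj(I−A) = [[0.80, 0.45], [0.10, 1.00]]
(I − A)⁻¹ = adj(I−A) / det(I−A) ≈
  [   1.0596     0.5960]
  [   0.1325     1.3245]
Δx = (I − A)⁻¹ Δd with Δd having -40 in the Real Estate component and 0 elsewhere.
So Δx_C = L_CR · (-40), where L_CR = adj(I−A)_CR / det(I−A) = 0.45 / 0.7550.
Δx_C = 0.45 × (-40) / 0.7550 = -18.00 / 0.7550 ≈ -23.84.

Δx_C = -23.84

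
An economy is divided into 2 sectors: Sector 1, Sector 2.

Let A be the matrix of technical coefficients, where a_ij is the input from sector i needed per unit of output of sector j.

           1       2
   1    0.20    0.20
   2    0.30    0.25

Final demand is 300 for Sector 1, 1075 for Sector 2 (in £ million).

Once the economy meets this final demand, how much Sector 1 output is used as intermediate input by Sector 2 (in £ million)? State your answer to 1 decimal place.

I − A =
  [   0.80    -0.20]
  [  -0.30     0.75]
det(I−A) = (0.80)(0.75) − (-0.20)(-0.30) = 0.5400
adj(I−A) = [[0.75, 0.20], [0.30, 0.80]]
(I − A)⁻¹ = adj(I−A) / det(I−A) ≈
  [   1.3889     0.3704]
  [   0.5556     1.4815]
First solve x = (I − A)⁻¹ d = adj(I−A)·d / det(I−A); in particular x_2 = (0.30·300 + 0.80·1075) / 0.5400 = 950.00 / 0.5400 ≈ 1759.259.
Intermediate flow from 1 to 2: z_12 = a_12 · x_2 = 0.20 × 950.00 / 0.5400 = 190.00 / 0.5400 ≈ 351.9.

z_12 = 351.9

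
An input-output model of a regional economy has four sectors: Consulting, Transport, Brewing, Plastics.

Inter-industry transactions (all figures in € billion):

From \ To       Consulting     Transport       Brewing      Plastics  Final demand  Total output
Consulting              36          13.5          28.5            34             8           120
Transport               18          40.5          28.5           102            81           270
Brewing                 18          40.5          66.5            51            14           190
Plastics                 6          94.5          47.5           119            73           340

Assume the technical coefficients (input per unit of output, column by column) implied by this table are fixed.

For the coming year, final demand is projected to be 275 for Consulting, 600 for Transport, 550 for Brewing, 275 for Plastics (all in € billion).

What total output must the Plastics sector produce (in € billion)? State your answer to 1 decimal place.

x_P = 2677.8

Technical coefficients a_ij = z_ij / X_j:
  a_CC = 36/120 = 0.30, a_TC = 18/120 = 0.15, a_BC = 18/120 = 0.15, a_PC = 6/120 = 0.05
  a_CT = 13.5/270 = 0.05, a_TT = 40.5/270 = 0.15, a_BT = 40.5/270 = 0.15, a_PT = 94.5/270 = 0.35
  a_CB = 28.5/190 = 0.15, a_TB = 28.5/190 = 0.15, a_BB = 66.5/190 = 0.35, a_PB = 47.5/190 = 0.25
  a_CP = 34/340 = 0.10, a_TP = 102/340 = 0.30, a_BP = 51/340 = 0.15, a_PP = 119/340 = 0.35
I − A =
  [   0.70    -0.05    -0.15    -0.10]
  [  -0.15     0.85    -0.15    -0.30]
  [  -0.15    -0.15     0.65    -0.15]
  [  -0.05    -0.35    -0.25     0.65]
Compute the cofactors C_ij = (−1)^(i+j)·(3×3 minor ij) of I−A; the adjugate is their transpose:
adj(I−A) = Cᵀ =
  [ 0.225250   0.068250   0.102250   0.089750]
  [ 0.094500   0.246750   0.140625   0.160875]
  [ 0.098250   0.114750   0.298125   0.136875]
  [ 0.106000   0.182250   0.198250   0.342500]
det(I−A) = Σ_j (I−A)_1j·C_1j = (0.70)(0.225250) + (-0.05)(0.094500) + (-0.15)(0.098250) + (-0.10)(0.106000) = 0.1276125
(I − A)⁻¹ = adj(I−A) / det(I−A) ≈
  [   1.7651     0.5348     0.8013     0.7033]
  [   0.7405     1.9336     1.1020     1.2607]
  [   0.7699     0.8992     2.3362     1.0726]
  [   0.8306     1.4282     1.5535     2.6839]
x = (I − A)⁻¹ d = adj(I−A)·d / det(I−A), with det(I−A) = 0.1276125:
  x_C = (0.225250·275 + 0.068250·600 + 0.102250·550 + 0.089750·275) / 0.1276125 = 183.8125 / 0.1276125 ≈ 1440.4
  x_T = (0.094500·275 + 0.246750·600 + 0.140625·550 + 0.160875·275) / 0.1276125 = 295.621875 / 0.1276125 ≈ 2316.6
  x_B = (0.098250·275 + 0.114750·600 + 0.298125·550 + 0.136875·275) / 0.1276125 = 297.478125 / 0.1276125 ≈ 2331.1
  x_P = (0.106000·275 + 0.182250·600 + 0.198250·550 + 0.342500·275) / 0.1276125 = 341.725 / 0.1276125 ≈ 2677.8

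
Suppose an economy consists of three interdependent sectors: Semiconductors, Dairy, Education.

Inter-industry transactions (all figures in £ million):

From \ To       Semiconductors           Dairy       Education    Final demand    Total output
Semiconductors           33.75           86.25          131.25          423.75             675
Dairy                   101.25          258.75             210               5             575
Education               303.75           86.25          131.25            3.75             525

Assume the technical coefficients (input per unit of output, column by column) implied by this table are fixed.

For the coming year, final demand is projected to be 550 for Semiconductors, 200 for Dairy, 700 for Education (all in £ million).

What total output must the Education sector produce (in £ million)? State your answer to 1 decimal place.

Technical coefficients a_ij = z_ij / X_j:
  a_11 = 33.75/675 = 0.05, a_21 = 101.25/675 = 0.15, a_31 = 303.75/675 = 0.45
  a_12 = 86.25/575 = 0.15, a_22 = 258.75/575 = 0.45, a_32 = 86.25/575 = 0.15
  a_13 = 131.25/525 = 0.25, a_23 = 210/525 = 0.40, a_33 = 131.25/525 = 0.25
I − A =
  [   0.95    -0.15    -0.25]
  [  -0.15     0.55    -0.40]
  [  -0.45    -0.15     0.75]
Cofactors of I−A, C_ij = (−1)^(i+j)·(minor ij) (rows/columns in the sector order above):
  C_11 = (0.55)(0.75) − (-0.40)(-0.15) = 0.3525
  C_12 = −[(-0.15)(0.75) − (-0.40)(-0.45)] = 0.2925
  C_13 = (-0.15)(-0.15) − (0.55)(-0.45) = 0.2700
  C_21 = −[(-0.15)(0.75) − (-0.25)(-0.15)] = 0.1500
  C_22 = (0.95)(0.75) − (-0.25)(-0.45) = 0.6000
  C_23 = −[(0.95)(-0.15) − (-0.15)(-0.45)] = 0.2100
  C_31 = (-0.15)(-0.40) − (-0.25)(0.55) = 0.1975
  C_32 = −[(0.95)(-0.40) − (-0.25)(-0.15)] = 0.4175
  C_33 = (0.95)(0.55) − (-0.15)(-0.15) = 0.5000
det(I−A) = Σ_j (I−A)_1j·C_1j = (0.95)(0.3525) + (-0.15)(0.2925) + (-0.25)(0.2700) = 0.2235
adj(I−A) = Cᵀ =
  [ 0.3525   0.1500   0.1975]
  [ 0.2925   0.6000   0.4175]
  [ 0.2700   0.2100   0.5000]
(I − A)⁻¹ = adj(I−A) / det(I−A) ≈
  [   1.5772     0.6711     0.8837]
  [   1.3087     2.6846     1.8680]
  [   1.2081     0.9396     2.2371]
x = (I − A)⁻¹ d = adj(I−A)·d / det(I−A), with det(I−A) = 0.2235:
  x_1 = (0.3525·550 + 0.1500·200 + 0.1975·700) / 0.2235 = 362.125 / 0.2235 ≈ 1620.2
  x_2 = (0.2925·550 + 0.6000·200 + 0.4175·700) / 0.2235 = 573.125 / 0.2235 ≈ 2564.3
  x_3 = (0.2700·550 + 0.2100·200 + 0.5000·700) / 0.2235 = 540.50 / 0.2235 ≈ 2418.3

x_3 = 2418.3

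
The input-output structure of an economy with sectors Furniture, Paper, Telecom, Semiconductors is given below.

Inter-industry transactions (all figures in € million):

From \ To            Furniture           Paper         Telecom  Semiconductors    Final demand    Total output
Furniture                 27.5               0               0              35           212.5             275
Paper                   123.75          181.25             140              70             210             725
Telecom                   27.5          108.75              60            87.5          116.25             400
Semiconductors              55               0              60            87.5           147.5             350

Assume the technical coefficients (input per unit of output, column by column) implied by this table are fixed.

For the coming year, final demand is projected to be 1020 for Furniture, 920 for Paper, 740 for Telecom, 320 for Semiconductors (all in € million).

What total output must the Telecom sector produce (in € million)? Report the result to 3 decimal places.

Technical coefficients a_ij = z_ij / X_j:
  a_11 = 27.5/275 = 0.10, a_21 = 123.75/275 = 0.45, a_31 = 27.5/275 = 0.10, a_41 = 55/275 = 0.20
  a_12 = 0/725 = 0.00, a_22 = 181.25/725 = 0.25, a_32 = 108.75/725 = 0.15, a_42 = 0/725 = 0.00
  a_13 = 0/400 = 0.00, a_23 = 140/400 = 0.35, a_33 = 60/400 = 0.15, a_43 = 60/400 = 0.15
  a_14 = 35/350 = 0.10, a_24 = 70/350 = 0.20, a_34 = 87.5/350 = 0.25, a_44 = 87.5/350 = 0.25
I − A =
  [   0.90     0.00     0.00    -0.10]
  [  -0.45     0.75    -0.35    -0.20]
  [  -0.10    -0.15     0.85    -0.25]
  [  -0.20     0.00    -0.15     0.75]
Compute the cofactors C_ij = (−1)^(i+j)·(3×3 minor ij) of I−A; the adjugate is their transpose:
adj(I−A) = Cᵀ =
  [ 0.406125   0.002250   0.011250   0.058500]
  [ 0.350750   0.521500   0.263000   0.273500]
  [ 0.150375   0.098250   0.491250   0.210000]
  [ 0.138375   0.020250   0.101250   0.526500]
det(I−A) = Σ_j (I−A)_1j·C_1j = (0.90)(0.406125) + (0.00)(0.350750) + (0.00)(0.150375) + (-0.10)(0.138375) = 0.351675
(I − A)⁻¹ = adj(I−A) / det(I−A) ≈
  [   1.1548     0.0064     0.0320     0.1663]
  [   0.9974     1.4829     0.7478     0.7777]
  [   0.4276     0.2794     1.3969     0.5971]
  [   0.3935     0.0576     0.2879     1.4971]
x = (I − A)⁻¹ d = adj(I−A)·d / det(I−A), with det(I−A) = 0.351675:
  x_1 = (0.406125·1020 + 0.002250·920 + 0.011250·740 + 0.058500·320) / 0.351675 = 443.3625 / 0.351675 ≈ 1260.717
  x_2 = (0.350750·1020 + 0.521500·920 + 0.263000·740 + 0.273500·320) / 0.351675 = 1119.685 / 0.351675 ≈ 3183.863
  x_3 = (0.150375·1020 + 0.098250·920 + 0.491250·740 + 0.210000·320) / 0.351675 = 674.4975 / 0.351675 ≈ 1917.957
  x_4 = (0.138375·1020 + 0.020250·920 + 0.101250·740 + 0.526500·320) / 0.351675 = 403.1775 / 0.351675 ≈ 1146.449

x_3 = 1917.957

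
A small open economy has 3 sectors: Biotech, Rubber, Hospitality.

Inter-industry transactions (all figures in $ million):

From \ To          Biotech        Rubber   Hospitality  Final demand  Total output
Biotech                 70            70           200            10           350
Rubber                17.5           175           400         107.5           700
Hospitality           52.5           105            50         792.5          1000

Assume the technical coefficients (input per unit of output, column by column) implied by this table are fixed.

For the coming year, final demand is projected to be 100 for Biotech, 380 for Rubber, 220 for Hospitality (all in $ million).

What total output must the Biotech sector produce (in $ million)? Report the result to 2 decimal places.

Technical coefficients a_ij = z_ij / X_j:
  a_BB = 70/350 = 0.20, a_RB = 17.5/350 = 0.05, a_HB = 52.5/350 = 0.15
  a_BR = 70/700 = 0.10, a_RR = 175/700 = 0.25, a_HR = 105/700 = 0.15
  a_BH = 200/1000 = 0.20, a_RH = 400/1000 = 0.40, a_HH = 50/1000 = 0.05
I − A =
  [   0.80    -0.10    -0.20]
  [  -0.05     0.75    -0.40]
  [  -0.15    -0.15     0.95]
Cofactors of I−A, C_ij = (−1)^(i+j)·(minor ij) (rows/columns in the sector order above):
  C_11 = (0.75)(0.95) − (-0.40)(-0.15) = 0.6525
  C_12 = −[(-0.05)(0.95) − (-0.40)(-0.15)] = 0.1075
  C_13 = (-0.05)(-0.15) − (0.75)(-0.15) = 0.1200
  C_21 = −[(-0.10)(0.95) − (-0.20)(-0.15)] = 0.1250
  C_22 = (0.80)(0.95) − (-0.20)(-0.15) = 0.7300
  C_23 = −[(0.80)(-0.15) − (-0.10)(-0.15)] = 0.1350
  C_31 = (-0.10)(-0.40) − (-0.20)(0.75) = 0.1900
  C_32 = −[(0.80)(-0.40) − (-0.20)(-0.05)] = 0.3300
  C_33 = (0.80)(0.75) − (-0.10)(-0.05) = 0.5950
det(I−A) = Σ_j (I−A)_1j·C_1j = (0.80)(0.6525) + (-0.10)(0.1075) + (-0.20)(0.1200) = 0.48725
adj(I−A) = Cᵀ =
  [ 0.6525   0.1250   0.1900]
  [ 0.1075   0.7300   0.3300]
  [ 0.1200   0.1350   0.5950]
(I − A)⁻¹ = adj(I−A) / det(I−A) ≈
  [   1.3391     0.2565     0.3899]
  [   0.2206     1.4982     0.6773]
  [   0.2463     0.2771     1.2211]
x = (I − A)⁻¹ d = adj(I−A)·d / det(I−A), with det(I−A) = 0.48725:
  x_B = (0.6525·100 + 0.1250·380 + 0.1900·220) / 0.48725 = 154.55 / 0.48725 ≈ 317.19
  x_R = (0.1075·100 + 0.7300·380 + 0.3300·220) / 0.48725 = 360.75 / 0.48725 ≈ 740.38
  x_H = (0.1200·100 + 0.1350·380 + 0.5950·220) / 0.48725 = 194.20 / 0.48725 ≈ 398.56

x_B = 317.19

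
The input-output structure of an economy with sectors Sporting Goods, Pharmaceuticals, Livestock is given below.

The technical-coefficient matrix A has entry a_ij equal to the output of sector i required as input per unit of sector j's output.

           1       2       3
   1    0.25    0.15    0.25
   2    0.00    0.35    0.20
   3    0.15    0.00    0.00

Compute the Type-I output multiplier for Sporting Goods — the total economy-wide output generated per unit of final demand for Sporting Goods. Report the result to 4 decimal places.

I − A =
  [   0.75    -0.15    -0.25]
  [   0.00     0.65    -0.20]
  [  -0.15     0.00     1.00]
Cofactors of I−A, C_ij = (−1)^(i+j)·(minor ij) (rows/columns in the sector order above):
  C_11 = (0.65)(1.00) − (-0.20)(0.00) = 0.6500
  C_12 = −[(0.00)(1.00) − (-0.20)(-0.15)] = 0.0300
  C_13 = (0.00)(0.00) − (0.65)(-0.15) = 0.0975
  C_21 = −[(-0.15)(1.00) − (-0.25)(0.00)] = 0.1500
  C_22 = (0.75)(1.00) − (-0.25)(-0.15) = 0.7125
  C_23 = −[(0.75)(0.00) − (-0.15)(-0.15)] = 0.0225
  C_31 = (-0.15)(-0.20) − (-0.25)(0.65) = 0.1925
  C_32 = −[(0.75)(-0.20) − (-0.25)(0.00)] = 0.1500
  C_33 = (0.75)(0.65) − (-0.15)(0.00) = 0.4875
det(I−A) = Σ_j (I−A)_1j·C_1j = (0.75)(0.6500) + (-0.15)(0.0300) + (-0.25)(0.0975) = 0.458625
adj(I−A) = Cᵀ =
  [ 0.6500   0.1500   0.1925]
  [ 0.0300   0.7125   0.1500]
  [ 0.0975   0.0225   0.4875]
(I − A)⁻¹ = adj(I−A) / det(I−A) ≈
  [   1.41728     0.32706     0.41973]
  [   0.06541     1.55356     0.32706]
  [   0.21259     0.04906     1.06296]
The output multiplier for sector j is the column-j sum of the Leontief inverse (I − A)⁻¹ = adj(I−A) / det(I−A).
Column 1 of adj(I−A): (0.6500, 0.0300, 0.0975); det(I−A) = 0.458625.
m_1 = (0.6500 + 0.0300 + 0.0975) / 0.458625 = 0.7775 / 0.458625 ≈ 1.6953.

m_1 = 1.6953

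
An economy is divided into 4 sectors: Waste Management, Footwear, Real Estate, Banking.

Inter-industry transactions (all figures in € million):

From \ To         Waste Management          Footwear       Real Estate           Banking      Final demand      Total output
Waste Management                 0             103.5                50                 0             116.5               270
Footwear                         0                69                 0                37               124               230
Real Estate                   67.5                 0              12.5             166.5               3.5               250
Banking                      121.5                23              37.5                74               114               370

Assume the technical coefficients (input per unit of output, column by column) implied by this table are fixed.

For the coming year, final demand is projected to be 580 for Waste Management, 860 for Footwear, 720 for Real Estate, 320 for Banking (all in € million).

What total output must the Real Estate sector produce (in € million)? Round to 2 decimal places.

Technical coefficients a_ij = z_ij / X_j:
  a_WW = 0/270 = 0.00, a_FW = 0/270 = 0.00, a_RW = 67.5/270 = 0.25, a_BW = 121.5/270 = 0.45
  a_WF = 103.5/230 = 0.45, a_FF = 69/230 = 0.30, a_RF = 0/230 = 0.00, a_BF = 23/230 = 0.10
  a_WR = 50/250 = 0.20, a_FR = 0/250 = 0.00, a_RR = 12.5/250 = 0.05, a_BR = 37.5/250 = 0.15
  a_WB = 0/370 = 0.00, a_FB = 37/370 = 0.10, a_RB = 166.5/370 = 0.45, a_BB = 74/370 = 0.20
I − A =
  [   1.00    -0.45    -0.20     0.00]
  [   0.00     0.70     0.00    -0.10]
  [  -0.25     0.00     0.95    -0.45]
  [  -0.45    -0.10    -0.15     0.80]
Compute the cofactors C_ij = (−1)^(i+j)·(3×3 minor ij) of I−A; the adjugate is their transpose:
adj(I−A) = Cᵀ =
  [ 0.475250   0.320625   0.116750   0.105750]
  [ 0.046500   0.612000   0.024000   0.090000]
  [ 0.279250   0.226125   0.529750   0.326250]
  [ 0.325500   0.299250   0.168000   0.630000]
det(I−A) = Σ_j (I−A)_1j·C_1j = (1.00)(0.475250) + (-0.45)(0.046500) + (-0.20)(0.279250) + (0.00)(0.325500) = 0.398475
(I − A)⁻¹ = adj(I−A) / det(I−A) ≈
  [   1.1927     0.8046     0.2930     0.2654]
  [   0.1167     1.5359     0.0602     0.2259]
  [   0.7008     0.5675     1.3294     0.8187]
  [   0.8169     0.7510     0.4216     1.5810]
x = (I − A)⁻¹ d = adj(I−A)·d / det(I−A), with det(I−A) = 0.398475:
  x_W = (0.475250·580 + 0.320625·860 + 0.116750·720 + 0.105750·320) / 0.398475 = 669.2825 / 0.398475 ≈ 1679.61
  x_F = (0.046500·580 + 0.612000·860 + 0.024000·720 + 0.090000·320) / 0.398475 = 599.37 / 0.398475 ≈ 1504.16
  x_R = (0.279250·580 + 0.226125·860 + 0.529750·720 + 0.326250·320) / 0.398475 = 842.2525 / 0.398475 ≈ 2113.69
  x_B = (0.325500·580 + 0.299250·860 + 0.168000·720 + 0.630000·320) / 0.398475 = 768.705 / 0.398475 ≈ 1929.12

x_R = 2113.69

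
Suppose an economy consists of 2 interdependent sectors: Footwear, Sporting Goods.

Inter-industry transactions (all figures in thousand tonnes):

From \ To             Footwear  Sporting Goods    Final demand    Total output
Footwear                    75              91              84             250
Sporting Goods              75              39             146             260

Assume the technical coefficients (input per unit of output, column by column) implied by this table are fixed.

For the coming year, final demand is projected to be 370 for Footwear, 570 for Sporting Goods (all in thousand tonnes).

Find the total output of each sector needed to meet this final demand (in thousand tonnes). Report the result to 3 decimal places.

Technical coefficients a_ij = z_ij / X_j:
  a_11 = 75/250 = 0.30, a_21 = 75/250 = 0.30
  a_12 = 91/260 = 0.35, a_22 = 39/260 = 0.15
I − A =
  [   0.70    -0.35]
  [  -0.30     0.85]
det(I−A) = (0.70)(0.85) − (-0.35)(-0.30) = 0.4900
adj(I−A) = [[0.85, 0.35], [0.30, 0.70]]
(I − A)⁻¹ = adj(I−A) / det(I−A) ≈
  [   1.7347     0.7143]
  [   0.6122     1.4286]
x = (I − A)⁻¹ d = adj(I−A)·d / det(I−A), with det(I−A) = 0.4900:
  x_1 = (0.85·370 + 0.35·570) / 0.4900 = 514.00 / 0.4900 ≈ 1048.980
  x_2 = (0.30·370 + 0.70·570) / 0.4900 = 510.00 / 0.4900 ≈ 1040.816

x_1 = 1048.980, x_2 = 1040.816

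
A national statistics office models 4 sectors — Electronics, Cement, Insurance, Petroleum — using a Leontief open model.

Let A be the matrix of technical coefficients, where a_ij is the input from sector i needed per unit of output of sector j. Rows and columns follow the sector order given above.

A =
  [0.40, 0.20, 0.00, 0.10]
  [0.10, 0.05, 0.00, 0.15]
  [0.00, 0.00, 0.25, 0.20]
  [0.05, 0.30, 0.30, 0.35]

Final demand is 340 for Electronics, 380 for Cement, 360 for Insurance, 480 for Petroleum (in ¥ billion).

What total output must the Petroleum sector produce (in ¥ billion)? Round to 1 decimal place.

x_P = 1593.3

I − A =
  [   0.60    -0.20     0.00    -0.10]
  [  -0.10     0.95     0.00    -0.15]
  [   0.00     0.00     0.75    -0.20]
  [  -0.05    -0.30    -0.30     0.65]
Compute the cofactors C_ij = (−1)^(i+j)·(3×3 minor ij) of I−A; the adjugate is their transpose:
adj(I−A) = Cᵀ =
  [ 0.372375   0.108000   0.037500   0.093750]
  [ 0.048375   0.252750   0.030000   0.075000]
  [ 0.015500   0.038000   0.321250   0.110000]
  [ 0.058125   0.142500   0.165000   0.412500]
det(I−A) = Σ_j (I−A)_1j·C_1j = (0.60)(0.372375) + (-0.20)(0.048375) + (0.00)(0.015500) + (-0.10)(0.058125) = 0.2079375
(I − A)⁻¹ = adj(I−A) / det(I−A) ≈
  [   1.7908     0.5194     0.1803     0.4509]
  [   0.2326     1.2155     0.1443     0.3607]
  [   0.0745     0.1827     1.5449     0.5290]
  [   0.2795     0.6853     0.7935     1.9838]
x = (I − A)⁻¹ d = adj(I−A)·d / det(I−A), with det(I−A) = 0.2079375:
  x_E = (0.372375·340 + 0.108000·380 + 0.037500·360 + 0.093750·480) / 0.2079375 = 226.1475 / 0.2079375 ≈ 1087.6
  x_C = (0.048375·340 + 0.252750·380 + 0.030000·360 + 0.075000·480) / 0.2079375 = 159.2925 / 0.2079375 ≈ 766.1
  x_I = (0.015500·340 + 0.038000·380 + 0.321250·360 + 0.110000·480) / 0.2079375 = 188.16 / 0.2079375 ≈ 904.9
  x_P = (0.058125·340 + 0.142500·380 + 0.165000·360 + 0.412500·480) / 0.2079375 = 331.3125 / 0.2079375 ≈ 1593.3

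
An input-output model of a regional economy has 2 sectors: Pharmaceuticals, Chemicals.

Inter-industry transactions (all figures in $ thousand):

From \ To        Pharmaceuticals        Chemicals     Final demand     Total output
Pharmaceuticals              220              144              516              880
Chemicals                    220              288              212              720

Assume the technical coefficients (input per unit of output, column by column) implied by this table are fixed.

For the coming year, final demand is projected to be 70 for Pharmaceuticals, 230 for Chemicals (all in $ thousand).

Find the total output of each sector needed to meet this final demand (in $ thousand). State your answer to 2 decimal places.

x_1 = 220.00, x_2 = 475.00

Technical coefficients a_ij = z_ij / X_j:
  a_11 = 220/880 = 0.25, a_21 = 220/880 = 0.25
  a_12 = 144/720 = 0.20, a_22 = 288/720 = 0.40
I − A =
  [   0.75    -0.20]
  [  -0.25     0.60]
det(I−A) = (0.75)(0.60) − (-0.20)(-0.25) = 0.4000
adj(I−A) = [[0.60, 0.20], [0.25, 0.75]]
(I − A)⁻¹ = adj(I−A) / det(I−A) ≈
  [   1.5000     0.5000]
  [   0.6250     1.8750]
x = (I − A)⁻¹ d = adj(I−A)·d / det(I−A), with det(I−A) = 0.4000:
  x_1 = (0.60·70 + 0.20·230) / 0.4000 = 88.00 / 0.4000 = 220.00
  x_2 = (0.25·70 + 0.75·230) / 0.4000 = 190.00 / 0.4000 = 475.00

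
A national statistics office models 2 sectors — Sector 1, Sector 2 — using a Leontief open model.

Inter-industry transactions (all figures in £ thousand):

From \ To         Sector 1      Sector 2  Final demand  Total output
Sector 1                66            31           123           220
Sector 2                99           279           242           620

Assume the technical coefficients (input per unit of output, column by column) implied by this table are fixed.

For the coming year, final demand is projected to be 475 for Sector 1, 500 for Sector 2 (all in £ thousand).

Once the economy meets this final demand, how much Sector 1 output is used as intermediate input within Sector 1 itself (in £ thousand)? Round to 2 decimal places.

Technical coefficients a_ij = z_ij / X_j:
  a_11 = 66/220 = 0.30, a_21 = 99/220 = 0.45
  a_12 = 31/620 = 0.05, a_22 = 279/620 = 0.45
I − A =
  [   0.70    -0.05]
  [  -0.45     0.55]
det(I−A) = (0.70)(0.55) − (-0.05)(-0.45) = 0.3625
adj(I−A) = [[0.55, 0.05], [0.45, 0.70]]
(I − A)⁻¹ = adj(I−A) / det(I−A) ≈
  [   1.5172     0.1379]
  [   1.2414     1.9310]
First solve x = (I − A)⁻¹ d = adj(I−A)·d / det(I−A); in particular x_1 = (0.55·475 + 0.05·500) / 0.3625 = 286.25 / 0.3625 ≈ 789.6552.
Intermediate flow from 1 to 1: z_11 = a_11 · x_1 = 0.30 × 286.25 / 0.3625 = 85.875 / 0.3625 ≈ 236.90.

z_11 = 236.90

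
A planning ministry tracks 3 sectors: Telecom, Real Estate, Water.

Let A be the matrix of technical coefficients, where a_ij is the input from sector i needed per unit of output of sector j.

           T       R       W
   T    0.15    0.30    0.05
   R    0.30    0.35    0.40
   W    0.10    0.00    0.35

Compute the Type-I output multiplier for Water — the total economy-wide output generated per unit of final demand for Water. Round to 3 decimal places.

I − A =
  [   0.85    -0.30    -0.05]
  [  -0.30     0.65    -0.40]
  [  -0.10     0.00     0.65]
Cofactors of I−A, C_ij = (−1)^(i+j)·(minor ij) (rows/columns in the sector order above):
  C_11 = (0.65)(0.65) − (-0.40)(0.00) = 0.4225
  C_12 = −[(-0.30)(0.65) − (-0.40)(-0.10)] = 0.2350
  C_13 = (-0.30)(0.00) − (0.65)(-0.10) = 0.0650
  C_21 = −[(-0.30)(0.65) − (-0.05)(0.00)] = 0.1950
  C_22 = (0.85)(0.65) − (-0.05)(-0.10) = 0.5475
  C_23 = −[(0.85)(0.00) − (-0.30)(-0.10)] = 0.0300
  C_31 = (-0.30)(-0.40) − (-0.05)(0.65) = 0.1525
  C_32 = −[(0.85)(-0.40) − (-0.05)(-0.30)] = 0.3550
  C_33 = (0.85)(0.65) − (-0.30)(-0.30) = 0.4625
det(I−A) = Σ_j (I−A)_1j·C_1j = (0.85)(0.4225) + (-0.30)(0.2350) + (-0.05)(0.0650) = 0.285375
adj(I−A) = Cᵀ =
  [ 0.4225   0.1950   0.1525]
  [ 0.2350   0.5475   0.3550]
  [ 0.0650   0.0300   0.4625]
(I − A)⁻¹ = adj(I−A) / det(I−A) ≈
  [   1.4805     0.6833     0.5344]
  [   0.8235     1.9185     1.2440]
  [   0.2278     0.1051     1.6207]
The output multiplier for sector j is the column-j sum of the Leontief inverse (I − A)⁻¹ = adj(I−A) / det(I−A).
Column W of adj(I−A): (0.1525, 0.3550, 0.4625); det(I−A) = 0.285375.
m_W = (0.1525 + 0.3550 + 0.4625) / 0.285375 = 0.97 / 0.285375 ≈ 3.399.

m_W = 3.399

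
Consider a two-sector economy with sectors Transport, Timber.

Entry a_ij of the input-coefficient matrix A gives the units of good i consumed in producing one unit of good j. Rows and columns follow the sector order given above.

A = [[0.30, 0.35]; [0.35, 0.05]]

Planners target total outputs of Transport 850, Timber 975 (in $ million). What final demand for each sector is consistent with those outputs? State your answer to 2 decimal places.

I − A =
  [   0.70    -0.35]
  [  -0.35     0.95]
d = (I − A) x:
  d_1 = (+0.70)·850 + (-0.35)·975 = 253.75
  d_2 = (-0.35)·850 + (+0.95)·975 = 628.75

d_1 = 253.75, d_2 = 628.75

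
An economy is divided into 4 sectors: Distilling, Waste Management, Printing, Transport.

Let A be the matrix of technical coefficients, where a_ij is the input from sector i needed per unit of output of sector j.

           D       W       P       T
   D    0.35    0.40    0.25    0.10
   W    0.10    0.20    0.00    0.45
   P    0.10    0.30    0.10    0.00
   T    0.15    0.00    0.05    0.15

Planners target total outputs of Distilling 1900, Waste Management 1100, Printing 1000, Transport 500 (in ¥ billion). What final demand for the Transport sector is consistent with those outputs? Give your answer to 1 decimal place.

d_T = 90.0

I − A =
  [   0.65    -0.40    -0.25    -0.10]
  [  -0.10     0.80     0.00    -0.45]
  [  -0.10    -0.30     0.90     0.00]
  [  -0.15     0.00    -0.05     0.85]
d = (I − A) x:
  d_D = (+0.65)·1900 + (-0.40)·1100 + (-0.25)·1000 + (-0.10)·500 = 495.0
  d_W = (-0.10)·1900 + (+0.80)·1100 + (+0.00)·1000 + (-0.45)·500 = 465.0
  d_P = (-0.10)·1900 + (-0.30)·1100 + (+0.90)·1000 + (+0.00)·500 = 380.0
  d_T = (-0.15)·1900 + (+0.00)·1100 + (-0.05)·1000 + (+0.85)·500 = 90.0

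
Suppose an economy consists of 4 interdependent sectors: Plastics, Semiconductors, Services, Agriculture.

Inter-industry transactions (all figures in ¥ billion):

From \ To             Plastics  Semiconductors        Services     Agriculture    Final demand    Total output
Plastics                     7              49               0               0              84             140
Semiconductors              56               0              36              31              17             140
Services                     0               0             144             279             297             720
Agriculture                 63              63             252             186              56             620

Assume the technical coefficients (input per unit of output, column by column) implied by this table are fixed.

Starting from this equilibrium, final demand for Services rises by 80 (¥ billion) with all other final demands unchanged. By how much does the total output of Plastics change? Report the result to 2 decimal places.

Δx_1 = 5.08

Technical coefficients a_ij = z_ij / X_j:
  a_11 = 7/140 = 0.05, a_21 = 56/140 = 0.40, a_31 = 0/140 = 0.00, a_41 = 63/140 = 0.45
  a_12 = 49/140 = 0.35, a_22 = 0/140 = 0.00, a_32 = 0/140 = 0.00, a_42 = 63/140 = 0.45
  a_13 = 0/720 = 0.00, a_23 = 36/720 = 0.05, a_33 = 144/720 = 0.20, a_43 = 252/720 = 0.35
  a_14 = 0/620 = 0.00, a_24 = 31/620 = 0.05, a_34 = 279/620 = 0.45, a_44 = 186/620 = 0.30
I − A =
  [   0.95    -0.35     0.00     0.00]
  [  -0.40     1.00    -0.05    -0.05]
  [   0.00     0.00     0.80    -0.45]
  [  -0.45    -0.45    -0.35     0.70]
Compute the cofactors C_ij = (−1)^(i+j)·(3×3 minor ij) of I−A; the adjugate is their transpose:
adj(I−A) = Cᵀ =
  [ 0.374375   0.140875   0.018375   0.021875]
  [ 0.189125   0.382375   0.049875   0.059375]
  [ 0.283500   0.263250   0.537750   0.364500]
  [ 0.504000   0.468000   0.312750   0.648000]
det(I−A) = Σ_j (I−A)_1j·C_1j = (0.95)(0.374375) + (-0.35)(0.189125) + (0.00)(0.283500) + (0.00)(0.504000) = 0.2894625
(I − A)⁻¹ = adj(I−A) / det(I−A) ≈
  [   1.2933     0.4867     0.0635     0.0756]
  [   0.6534     1.3210     0.1723     0.2051]
  [   0.9794     0.9094     1.8578     1.2592]
  [   1.7412     1.6168     1.0805     2.2386]
Δx = (I − A)⁻¹ Δd with Δd having +80 in the Services component and 0 elsewhere.
So Δx_1 = L_13 · (+80), where L_13 = adj(I−A)_13 / det(I−A) = 0.018375 / 0.2894625.
Δx_1 = 0.018375 × (+80) / 0.2894625 = 1.47 / 0.2894625 ≈ 5.08.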